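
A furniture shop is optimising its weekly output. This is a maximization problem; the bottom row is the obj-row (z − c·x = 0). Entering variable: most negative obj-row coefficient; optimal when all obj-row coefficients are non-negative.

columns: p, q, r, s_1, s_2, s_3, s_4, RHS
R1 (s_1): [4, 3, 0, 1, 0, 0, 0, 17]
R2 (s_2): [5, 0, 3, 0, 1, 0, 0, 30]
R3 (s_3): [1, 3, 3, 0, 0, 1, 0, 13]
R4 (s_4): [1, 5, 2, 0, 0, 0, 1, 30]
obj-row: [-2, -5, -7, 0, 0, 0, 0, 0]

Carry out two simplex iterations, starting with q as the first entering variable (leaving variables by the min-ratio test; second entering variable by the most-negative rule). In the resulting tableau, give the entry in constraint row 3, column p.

1/3

Ratio test on column q — row 1: 17/3 = 17/3; row 2: entry 0 ≤ 0; row 3: 13/3 = 13/3; row 4: 30/5 = 6. Minimum is 13/3 at row 3 (s_3 leaves); pivot element 3.
Divide row 3 by 3; eliminate column q from the other rows.
Second iteration: most negative obj-row entry is -2 in column r, so r enters.
Ratio test on column r — row 1: entry -3 ≤ 0; row 2: 30/3 = 10; row 3: (13/3)/1 = 13/3; row 4: entry -3 ≤ 0. Minimum is 13/3 at row 3 (q leaves); pivot element 1.
Divide row 3 by 1; eliminate column r from the other rows.
After both pivots, the entry at constraint row 3, column p is 1/3.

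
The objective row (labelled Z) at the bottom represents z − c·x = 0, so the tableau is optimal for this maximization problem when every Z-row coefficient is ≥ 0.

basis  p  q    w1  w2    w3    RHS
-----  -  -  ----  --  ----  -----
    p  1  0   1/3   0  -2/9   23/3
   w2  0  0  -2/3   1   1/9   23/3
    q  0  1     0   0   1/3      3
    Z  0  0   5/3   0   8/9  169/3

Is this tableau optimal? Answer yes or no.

Every Z-row coefficient is ≥ 0, so the tableau is optimal.

yes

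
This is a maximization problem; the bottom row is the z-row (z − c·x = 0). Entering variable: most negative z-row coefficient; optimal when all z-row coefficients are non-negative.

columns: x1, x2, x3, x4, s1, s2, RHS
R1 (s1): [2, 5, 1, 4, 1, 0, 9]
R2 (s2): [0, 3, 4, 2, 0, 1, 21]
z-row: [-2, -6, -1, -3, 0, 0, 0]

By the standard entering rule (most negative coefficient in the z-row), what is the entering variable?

Negative z-row entries: x1: -2, x2: -6, x3: -1, x4: -3.
The most negative is -6 in column x2, so x2 enters.

x2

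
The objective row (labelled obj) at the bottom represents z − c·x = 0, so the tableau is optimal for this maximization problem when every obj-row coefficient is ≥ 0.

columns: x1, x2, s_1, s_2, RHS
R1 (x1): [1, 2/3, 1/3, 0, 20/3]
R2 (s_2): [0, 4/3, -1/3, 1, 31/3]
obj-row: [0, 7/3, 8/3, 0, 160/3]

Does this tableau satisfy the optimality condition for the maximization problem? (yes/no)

Every obj-row coefficient is ≥ 0, so the tableau is optimal.

yes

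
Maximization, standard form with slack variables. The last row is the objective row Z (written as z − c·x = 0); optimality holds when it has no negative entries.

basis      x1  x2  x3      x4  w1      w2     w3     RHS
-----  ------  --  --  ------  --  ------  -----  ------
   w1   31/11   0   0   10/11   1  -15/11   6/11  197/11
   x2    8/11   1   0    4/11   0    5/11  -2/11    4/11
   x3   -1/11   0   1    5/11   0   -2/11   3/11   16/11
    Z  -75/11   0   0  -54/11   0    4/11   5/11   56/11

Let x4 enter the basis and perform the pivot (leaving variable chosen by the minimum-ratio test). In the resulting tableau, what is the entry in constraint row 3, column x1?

-1

Ratio test on column x4 — row 1: (197/11)/(10/11) = 197/10; row 2: (4/11)/(4/11) = 1; row 3: (16/11)/(5/11) = 16/5. Minimum is 1 at row 2 (x2 leaves); pivot element 4/11.
Divide row 2 by 4/11; eliminate column x4 from the other rows.
Row 3 update in column x1: -1/11 − (5/11)·2 = -1.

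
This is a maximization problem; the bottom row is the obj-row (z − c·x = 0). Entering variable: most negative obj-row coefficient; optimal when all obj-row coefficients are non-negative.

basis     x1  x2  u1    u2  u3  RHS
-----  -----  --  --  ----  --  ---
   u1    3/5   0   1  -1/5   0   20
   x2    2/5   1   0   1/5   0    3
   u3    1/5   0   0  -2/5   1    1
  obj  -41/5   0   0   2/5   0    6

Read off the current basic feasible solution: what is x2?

3

x2 is basic (row 2); its value is the RHS of that row, 3.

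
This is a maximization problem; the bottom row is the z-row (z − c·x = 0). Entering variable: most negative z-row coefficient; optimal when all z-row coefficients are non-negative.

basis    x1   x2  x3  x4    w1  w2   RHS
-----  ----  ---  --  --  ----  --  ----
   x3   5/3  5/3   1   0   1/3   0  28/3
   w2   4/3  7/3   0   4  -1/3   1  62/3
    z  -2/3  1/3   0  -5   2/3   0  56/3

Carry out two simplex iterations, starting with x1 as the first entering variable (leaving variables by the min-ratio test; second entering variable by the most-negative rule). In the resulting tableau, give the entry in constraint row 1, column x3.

3/5

Ratio test on column x1 — row 1: (28/3)/(5/3) = 28/5; row 2: (62/3)/(4/3) = 31/2. Minimum is 28/5 at row 1 (x3 leaves); pivot element 5/3.
Divide row 1 by 5/3; eliminate column x1 from the other rows.
Second iteration: most negative z-row entry is -5 in column x4, so x4 enters.
Ratio test on column x4 — row 1: entry 0 ≤ 0; row 2: (66/5)/4 = 33/10. Minimum is 33/10 at row 2 (w2 leaves); pivot element 4.
Divide row 2 by 4; eliminate column x4 from the other rows.
After both pivots, the entry at constraint row 1, column x3 is 3/5.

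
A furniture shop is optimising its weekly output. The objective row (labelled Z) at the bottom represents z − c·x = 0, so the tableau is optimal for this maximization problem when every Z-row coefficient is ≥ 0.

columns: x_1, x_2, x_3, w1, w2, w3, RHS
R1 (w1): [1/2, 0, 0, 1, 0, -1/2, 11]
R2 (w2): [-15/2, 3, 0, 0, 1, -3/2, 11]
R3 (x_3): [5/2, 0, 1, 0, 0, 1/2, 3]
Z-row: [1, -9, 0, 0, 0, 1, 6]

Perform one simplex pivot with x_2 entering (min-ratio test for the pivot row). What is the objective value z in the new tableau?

Ratio test on column x_2 — row 1: entry 0 ≤ 0; row 2: 11/3 = 11/3; row 3: entry 0 ≤ 0. Minimum is 11/3 at row 2 (w2 leaves); pivot element 3.
Pivot on row 2; the Z-row RHS becomes 6 − (-9)·(11/3) = 39.

39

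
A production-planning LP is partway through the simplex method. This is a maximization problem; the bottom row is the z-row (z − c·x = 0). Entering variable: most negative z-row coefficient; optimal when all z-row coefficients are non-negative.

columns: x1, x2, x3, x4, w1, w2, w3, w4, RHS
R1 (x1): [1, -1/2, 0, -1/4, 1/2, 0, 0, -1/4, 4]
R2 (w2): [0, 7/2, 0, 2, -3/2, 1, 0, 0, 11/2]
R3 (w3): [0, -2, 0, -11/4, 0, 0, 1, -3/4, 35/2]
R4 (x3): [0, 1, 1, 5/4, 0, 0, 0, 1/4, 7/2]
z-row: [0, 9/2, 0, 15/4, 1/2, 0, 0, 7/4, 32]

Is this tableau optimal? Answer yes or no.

Every z-row coefficient is ≥ 0, so the tableau is optimal.

yes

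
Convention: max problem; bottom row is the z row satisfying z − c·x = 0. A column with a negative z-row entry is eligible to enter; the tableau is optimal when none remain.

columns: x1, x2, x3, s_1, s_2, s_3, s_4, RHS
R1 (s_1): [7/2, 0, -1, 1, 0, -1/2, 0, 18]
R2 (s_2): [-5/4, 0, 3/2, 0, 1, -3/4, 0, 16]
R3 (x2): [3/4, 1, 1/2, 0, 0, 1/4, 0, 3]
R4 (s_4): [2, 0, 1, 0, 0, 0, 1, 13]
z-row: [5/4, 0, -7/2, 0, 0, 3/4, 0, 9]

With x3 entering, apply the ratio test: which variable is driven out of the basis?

Column x3 entries and ratios — s_1: -1 ≤ 0, skip; s_2: 16/(3/2) = 32/3; x2: 3/(1/2) = 6; s_4: 13/1 = 13.
Smallest ratio is 6 in the row of x2, so x2 leaves.

x2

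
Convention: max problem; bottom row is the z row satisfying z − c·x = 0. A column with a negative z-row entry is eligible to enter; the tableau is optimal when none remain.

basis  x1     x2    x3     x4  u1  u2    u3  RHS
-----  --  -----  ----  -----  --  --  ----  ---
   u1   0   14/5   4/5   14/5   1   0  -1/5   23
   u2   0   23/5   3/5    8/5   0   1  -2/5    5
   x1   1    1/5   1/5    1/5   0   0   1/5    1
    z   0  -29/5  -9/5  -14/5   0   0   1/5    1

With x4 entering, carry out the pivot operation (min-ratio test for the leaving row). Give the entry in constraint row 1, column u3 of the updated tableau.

Ratio test on column x4 — row 1: 23/(14/5) = 115/14; row 2: 5/(8/5) = 25/8; row 3: 1/(1/5) = 5. Minimum is 25/8 at row 2 (u2 leaves); pivot element 8/5.
Divide row 2 by 8/5; eliminate column x4 from the other rows.
Row 1 update in column u3: -1/5 − (14/5)·(-1/4) = 1/2.

1/2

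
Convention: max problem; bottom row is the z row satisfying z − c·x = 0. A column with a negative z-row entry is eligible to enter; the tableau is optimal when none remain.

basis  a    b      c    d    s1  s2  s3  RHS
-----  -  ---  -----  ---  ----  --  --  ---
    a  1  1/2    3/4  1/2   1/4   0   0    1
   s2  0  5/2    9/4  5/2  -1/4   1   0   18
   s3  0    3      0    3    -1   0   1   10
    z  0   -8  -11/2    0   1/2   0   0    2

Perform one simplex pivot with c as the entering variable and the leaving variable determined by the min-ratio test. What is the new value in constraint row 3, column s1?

Ratio test on column c — row 1: 1/(3/4) = 4/3; row 2: 18/(9/4) = 8; row 3: entry 0 ≤ 0. Minimum is 4/3 at row 1 (a leaves); pivot element 3/4.
Divide row 1 by 3/4; eliminate column c from the other rows.
Row 3 update in column s1: -1 − 0·(1/3) = -1.

-1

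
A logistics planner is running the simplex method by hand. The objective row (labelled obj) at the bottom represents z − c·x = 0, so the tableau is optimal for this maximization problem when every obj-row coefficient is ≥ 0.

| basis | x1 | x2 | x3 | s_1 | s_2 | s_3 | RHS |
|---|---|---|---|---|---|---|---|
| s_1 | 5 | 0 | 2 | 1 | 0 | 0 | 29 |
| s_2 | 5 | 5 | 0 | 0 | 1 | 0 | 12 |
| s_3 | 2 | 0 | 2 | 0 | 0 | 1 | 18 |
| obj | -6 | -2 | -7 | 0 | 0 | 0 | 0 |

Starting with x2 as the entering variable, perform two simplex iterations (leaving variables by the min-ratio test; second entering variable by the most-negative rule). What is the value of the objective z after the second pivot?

339/5

Ratio test on column x2 — row 1: entry 0 ≤ 0; row 2: 12/5 = 12/5; row 3: entry 0 ≤ 0. Minimum is 12/5 at row 2 (s_2 leaves); pivot element 5.
Pivot on row 2; the obj-row RHS becomes 0 − (-2)·(12/5) = 24/5.
Next entering variable (most negative obj-row entry -7): x3.
Ratio test on column x3 — row 1: 29/2 = 29/2; row 2: entry 0 ≤ 0; row 3: 18/2 = 9. Minimum is 9 at row 3 (s_3 leaves); pivot element 2.
After the second pivot the obj-row RHS is 24/5 − (-7)·9 = 339/5.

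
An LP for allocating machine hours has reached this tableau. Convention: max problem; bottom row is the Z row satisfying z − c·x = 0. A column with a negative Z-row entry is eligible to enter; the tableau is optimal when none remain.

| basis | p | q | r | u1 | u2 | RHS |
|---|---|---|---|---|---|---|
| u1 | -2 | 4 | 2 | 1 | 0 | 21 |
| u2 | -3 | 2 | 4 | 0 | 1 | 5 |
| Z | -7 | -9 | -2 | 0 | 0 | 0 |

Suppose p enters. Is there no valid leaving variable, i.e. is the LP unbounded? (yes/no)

yes

Every constraint-row entry in column p is ≤ 0, so increasing p is unbounded.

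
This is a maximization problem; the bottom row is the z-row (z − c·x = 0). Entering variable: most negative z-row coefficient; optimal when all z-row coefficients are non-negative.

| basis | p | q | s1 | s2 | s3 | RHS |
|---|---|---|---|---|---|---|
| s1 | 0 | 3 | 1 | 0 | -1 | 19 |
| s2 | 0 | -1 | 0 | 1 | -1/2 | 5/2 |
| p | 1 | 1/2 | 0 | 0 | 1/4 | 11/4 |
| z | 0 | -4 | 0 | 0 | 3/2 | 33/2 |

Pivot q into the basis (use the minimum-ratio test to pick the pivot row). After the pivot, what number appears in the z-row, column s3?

Ratio test on column q — row 1: 19/3 = 19/3; row 2: entry -1 ≤ 0; row 3: (11/4)/(1/2) = 11/2. Minimum is 11/2 at row 3 (p leaves); pivot element 1/2.
Divide row 3 by 1/2; eliminate column q from the other rows.
z-row update in column s3: 3/2 − (-4)·(1/2) = 7/2.

7/2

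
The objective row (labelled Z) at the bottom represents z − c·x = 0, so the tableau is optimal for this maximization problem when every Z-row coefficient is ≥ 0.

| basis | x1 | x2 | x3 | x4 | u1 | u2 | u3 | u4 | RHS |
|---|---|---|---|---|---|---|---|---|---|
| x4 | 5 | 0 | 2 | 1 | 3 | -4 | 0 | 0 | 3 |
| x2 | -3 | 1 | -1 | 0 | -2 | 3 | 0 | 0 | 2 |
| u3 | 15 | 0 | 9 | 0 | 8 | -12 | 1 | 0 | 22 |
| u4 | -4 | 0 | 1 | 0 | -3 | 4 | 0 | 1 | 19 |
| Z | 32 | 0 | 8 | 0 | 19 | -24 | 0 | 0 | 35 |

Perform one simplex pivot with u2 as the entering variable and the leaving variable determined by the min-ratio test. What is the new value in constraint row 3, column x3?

5

Ratio test on column u2 — row 1: entry -4 ≤ 0; row 2: 2/3 = 2/3; row 3: entry -12 ≤ 0; row 4: 19/4 = 19/4. Minimum is 2/3 at row 2 (x2 leaves); pivot element 3.
Divide row 2 by 3; eliminate column u2 from the other rows.
Row 3 update in column x3: 9 − (-12)·(-1/3) = 5.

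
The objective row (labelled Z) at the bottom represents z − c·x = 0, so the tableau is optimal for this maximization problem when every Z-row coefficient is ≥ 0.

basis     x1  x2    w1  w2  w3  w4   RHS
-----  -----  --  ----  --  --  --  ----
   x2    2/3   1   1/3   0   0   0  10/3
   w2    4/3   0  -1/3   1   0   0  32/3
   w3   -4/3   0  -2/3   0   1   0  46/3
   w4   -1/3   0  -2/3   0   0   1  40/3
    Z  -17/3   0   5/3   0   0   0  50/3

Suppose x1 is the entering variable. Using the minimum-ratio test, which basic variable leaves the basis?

x2

Column x1 entries and ratios — x2: (10/3)/(2/3) = 5; w2: (32/3)/(4/3) = 8; w3: -4/3 ≤ 0, skip; w4: -1/3 ≤ 0, skip.
Smallest ratio is 5 in the row of x2, so x2 leaves.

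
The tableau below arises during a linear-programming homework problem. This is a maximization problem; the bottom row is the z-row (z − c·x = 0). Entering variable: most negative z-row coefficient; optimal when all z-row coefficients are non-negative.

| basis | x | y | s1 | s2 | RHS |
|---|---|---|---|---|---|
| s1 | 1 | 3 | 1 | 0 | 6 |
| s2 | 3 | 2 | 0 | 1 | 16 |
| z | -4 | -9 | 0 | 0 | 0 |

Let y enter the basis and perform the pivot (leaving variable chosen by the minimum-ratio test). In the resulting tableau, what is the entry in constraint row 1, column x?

1/3

Ratio test on column y — row 1: 6/3 = 2; row 2: 16/2 = 8. Minimum is 2 at row 1 (s1 leaves); pivot element 3.
Divide row 1 by 3; eliminate column y from the other rows.
In the new row 1, the x entry is the old entry divided by the pivot: 1/3 = 1/3.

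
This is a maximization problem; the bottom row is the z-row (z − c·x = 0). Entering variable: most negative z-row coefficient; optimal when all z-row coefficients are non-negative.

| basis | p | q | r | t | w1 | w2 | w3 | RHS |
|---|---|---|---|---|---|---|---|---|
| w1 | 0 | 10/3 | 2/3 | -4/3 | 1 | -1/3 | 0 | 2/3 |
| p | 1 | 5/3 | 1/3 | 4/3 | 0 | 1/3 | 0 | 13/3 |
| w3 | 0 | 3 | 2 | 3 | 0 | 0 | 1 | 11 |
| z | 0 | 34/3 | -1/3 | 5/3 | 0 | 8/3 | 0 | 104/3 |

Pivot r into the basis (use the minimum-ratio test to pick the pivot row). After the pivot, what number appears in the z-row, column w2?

5/2

Ratio test on column r — row 1: (2/3)/(2/3) = 1; row 2: (13/3)/(1/3) = 13; row 3: 11/2 = 11/2. Minimum is 1 at row 1 (w1 leaves); pivot element 2/3.
Divide row 1 by 2/3; eliminate column r from the other rows.
z-row update in column w2: 8/3 − (-1/3)·(-1/2) = 5/2.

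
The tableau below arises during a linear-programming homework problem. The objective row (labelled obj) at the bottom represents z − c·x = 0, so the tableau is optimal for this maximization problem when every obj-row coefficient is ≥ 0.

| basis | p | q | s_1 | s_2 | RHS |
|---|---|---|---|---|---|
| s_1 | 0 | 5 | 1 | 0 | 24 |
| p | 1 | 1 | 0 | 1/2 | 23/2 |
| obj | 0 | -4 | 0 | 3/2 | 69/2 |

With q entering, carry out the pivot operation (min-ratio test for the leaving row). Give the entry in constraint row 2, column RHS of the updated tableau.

67/10

Ratio test on column q — row 1: 24/5 = 24/5; row 2: (23/2)/1 = 23/2. Minimum is 24/5 at row 1 (s_1 leaves); pivot element 5.
Divide row 1 by 5; eliminate column q from the other rows.
Row 2 update in column RHS: 23/2 − 1·(24/5) = 67/10.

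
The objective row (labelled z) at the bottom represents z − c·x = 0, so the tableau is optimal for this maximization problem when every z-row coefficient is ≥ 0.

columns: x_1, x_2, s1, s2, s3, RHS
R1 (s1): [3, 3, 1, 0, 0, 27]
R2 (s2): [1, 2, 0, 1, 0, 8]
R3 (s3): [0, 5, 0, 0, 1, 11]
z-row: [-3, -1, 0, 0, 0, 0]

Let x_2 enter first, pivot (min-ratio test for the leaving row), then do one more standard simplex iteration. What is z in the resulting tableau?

Ratio test on column x_2 — row 1: 27/3 = 9; row 2: 8/2 = 4; row 3: 11/5 = 11/5. Minimum is 11/5 at row 3 (s3 leaves); pivot element 5.
Pivot on row 3; the z-row RHS becomes 0 − (-1)·(11/5) = 11/5.
Next entering variable (most negative z-row entry -3): x_1.
Ratio test on column x_1 — row 1: (102/5)/3 = 34/5; row 2: (18/5)/1 = 18/5; row 3: entry 0 ≤ 0. Minimum is 18/5 at row 2 (s2 leaves); pivot element 1.
After the second pivot the z-row RHS is 11/5 − (-3)·(18/5) = 13.

13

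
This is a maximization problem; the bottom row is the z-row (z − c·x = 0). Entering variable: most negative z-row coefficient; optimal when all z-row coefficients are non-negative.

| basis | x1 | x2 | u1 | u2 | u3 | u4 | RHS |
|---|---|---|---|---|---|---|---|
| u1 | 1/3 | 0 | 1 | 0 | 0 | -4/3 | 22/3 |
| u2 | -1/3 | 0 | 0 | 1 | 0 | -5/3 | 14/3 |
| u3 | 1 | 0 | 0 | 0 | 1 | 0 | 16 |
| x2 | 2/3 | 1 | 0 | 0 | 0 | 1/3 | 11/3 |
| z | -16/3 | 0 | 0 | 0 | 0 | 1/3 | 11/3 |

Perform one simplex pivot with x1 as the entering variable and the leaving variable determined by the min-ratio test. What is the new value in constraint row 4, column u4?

1/2

Ratio test on column x1 — row 1: (22/3)/(1/3) = 22; row 2: entry -1/3 ≤ 0; row 3: 16/1 = 16; row 4: (11/3)/(2/3) = 11/2. Minimum is 11/2 at row 4 (x2 leaves); pivot element 2/3.
Divide row 4 by 2/3; eliminate column x1 from the other rows.
In the new row 4, the u4 entry is the old entry divided by the pivot: (1/3)/(2/3) = 1/2.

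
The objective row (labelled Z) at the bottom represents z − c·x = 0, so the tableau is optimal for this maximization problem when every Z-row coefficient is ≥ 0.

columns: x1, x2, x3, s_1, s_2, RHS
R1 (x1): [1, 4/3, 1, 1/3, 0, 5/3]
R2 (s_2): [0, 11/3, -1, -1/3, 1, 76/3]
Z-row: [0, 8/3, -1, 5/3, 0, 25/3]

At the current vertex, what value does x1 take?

5/3

x1 is basic (row 1); its value is the RHS of that row, 5/3.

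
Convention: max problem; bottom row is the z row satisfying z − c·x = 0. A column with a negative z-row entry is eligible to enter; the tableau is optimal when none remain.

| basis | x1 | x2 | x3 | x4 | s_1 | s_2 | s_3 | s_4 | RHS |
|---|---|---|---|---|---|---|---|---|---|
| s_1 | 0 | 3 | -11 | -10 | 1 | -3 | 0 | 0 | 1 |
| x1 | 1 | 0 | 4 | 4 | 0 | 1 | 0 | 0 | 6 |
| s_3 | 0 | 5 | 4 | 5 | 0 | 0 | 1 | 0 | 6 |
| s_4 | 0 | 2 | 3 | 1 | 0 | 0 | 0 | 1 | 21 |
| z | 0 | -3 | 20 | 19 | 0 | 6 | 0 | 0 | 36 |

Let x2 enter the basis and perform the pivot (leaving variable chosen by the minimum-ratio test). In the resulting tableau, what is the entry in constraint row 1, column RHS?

Ratio test on column x2 — row 1: 1/3 = 1/3; row 2: entry 0 ≤ 0; row 3: 6/5 = 6/5; row 4: 21/2 = 21/2. Minimum is 1/3 at row 1 (s_1 leaves); pivot element 3.
Divide row 1 by 3; eliminate column x2 from the other rows.
In the new row 1, the RHS entry is the old entry divided by the pivot: 1/3 = 1/3.

1/3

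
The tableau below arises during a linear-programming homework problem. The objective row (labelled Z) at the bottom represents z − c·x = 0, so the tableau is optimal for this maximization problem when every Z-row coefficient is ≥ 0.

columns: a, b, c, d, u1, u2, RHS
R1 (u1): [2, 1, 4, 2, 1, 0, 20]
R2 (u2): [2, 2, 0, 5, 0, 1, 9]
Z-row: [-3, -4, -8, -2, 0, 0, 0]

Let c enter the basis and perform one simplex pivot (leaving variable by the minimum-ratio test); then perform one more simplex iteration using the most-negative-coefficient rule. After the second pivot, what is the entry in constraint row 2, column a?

Ratio test on column c — row 1: 20/4 = 5; row 2: entry 0 ≤ 0. Minimum is 5 at row 1 (u1 leaves); pivot element 4.
Divide row 1 by 4; eliminate column c from the other rows.
Second iteration: most negative Z-row entry is -2 in column b, so b enters.
Ratio test on column b — row 1: 5/(1/4) = 20; row 2: 9/2 = 9/2. Minimum is 9/2 at row 2 (u2 leaves); pivot element 2.
Divide row 2 by 2; eliminate column b from the other rows.
After both pivots, the entry at constraint row 2, column a is 1.

1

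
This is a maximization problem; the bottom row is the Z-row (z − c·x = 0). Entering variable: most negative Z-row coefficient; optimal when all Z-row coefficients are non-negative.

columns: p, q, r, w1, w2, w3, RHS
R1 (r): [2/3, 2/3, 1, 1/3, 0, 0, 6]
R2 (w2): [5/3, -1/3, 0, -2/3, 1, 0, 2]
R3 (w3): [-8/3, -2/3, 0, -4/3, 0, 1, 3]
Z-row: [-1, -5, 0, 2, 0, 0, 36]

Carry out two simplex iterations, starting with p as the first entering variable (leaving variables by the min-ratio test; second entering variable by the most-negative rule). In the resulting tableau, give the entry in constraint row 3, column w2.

Ratio test on column p — row 1: 6/(2/3) = 9; row 2: 2/(5/3) = 6/5; row 3: entry -8/3 ≤ 0. Minimum is 6/5 at row 2 (w2 leaves); pivot element 5/3.
Divide row 2 by 5/3; eliminate column p from the other rows.
Second iteration: most negative Z-row entry is -26/5 in column q, so q enters.
Ratio test on column q — row 1: (26/5)/(4/5) = 13/2; row 2: entry -1/5 ≤ 0; row 3: entry -6/5 ≤ 0. Minimum is 13/2 at row 1 (r leaves); pivot element 4/5.
Divide row 1 by 4/5; eliminate column q from the other rows.
After both pivots, the entry at constraint row 3, column w2 is 1.

1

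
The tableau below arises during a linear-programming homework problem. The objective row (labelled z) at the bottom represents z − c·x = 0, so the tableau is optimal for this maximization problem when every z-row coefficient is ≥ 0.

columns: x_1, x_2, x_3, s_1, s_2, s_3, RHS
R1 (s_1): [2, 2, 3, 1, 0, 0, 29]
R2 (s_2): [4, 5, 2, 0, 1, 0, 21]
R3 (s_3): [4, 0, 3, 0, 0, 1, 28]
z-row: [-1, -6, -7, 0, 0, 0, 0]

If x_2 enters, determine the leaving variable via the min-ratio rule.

s_2

Column x_2 entries and ratios — s_1: 29/2 = 29/2; s_2: 21/5 = 21/5; s_3: 0 ≤ 0, skip.
Smallest ratio is 21/5 in the row of s_2, so s_2 leaves.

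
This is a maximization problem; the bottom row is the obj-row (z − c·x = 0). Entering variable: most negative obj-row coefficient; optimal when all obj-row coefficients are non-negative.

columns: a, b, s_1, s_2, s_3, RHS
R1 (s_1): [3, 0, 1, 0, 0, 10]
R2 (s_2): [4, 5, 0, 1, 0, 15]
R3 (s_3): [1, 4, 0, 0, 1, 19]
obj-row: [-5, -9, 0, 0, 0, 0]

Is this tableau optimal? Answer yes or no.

The obj-row has a negative entry -9 in column b, so it is not optimal.

no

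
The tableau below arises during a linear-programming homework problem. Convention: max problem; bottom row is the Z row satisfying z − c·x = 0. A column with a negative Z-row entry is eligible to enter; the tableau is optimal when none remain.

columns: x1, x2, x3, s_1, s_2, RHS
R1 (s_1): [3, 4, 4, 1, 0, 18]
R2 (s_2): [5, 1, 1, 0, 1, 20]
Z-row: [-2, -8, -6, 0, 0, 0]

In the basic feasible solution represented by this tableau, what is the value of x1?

0

x1 is not in the basis, so in the current basic feasible solution x1 = 0.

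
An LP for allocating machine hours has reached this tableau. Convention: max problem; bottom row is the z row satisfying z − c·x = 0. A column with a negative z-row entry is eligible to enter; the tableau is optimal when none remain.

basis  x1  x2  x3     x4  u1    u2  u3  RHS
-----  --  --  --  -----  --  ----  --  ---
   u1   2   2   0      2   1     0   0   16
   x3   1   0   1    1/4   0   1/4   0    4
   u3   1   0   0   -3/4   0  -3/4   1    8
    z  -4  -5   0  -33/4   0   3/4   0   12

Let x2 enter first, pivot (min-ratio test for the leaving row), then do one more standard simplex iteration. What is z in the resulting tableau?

78

Ratio test on column x2 — row 1: 16/2 = 8; row 2: entry 0 ≤ 0; row 3: entry 0 ≤ 0. Minimum is 8 at row 1 (u1 leaves); pivot element 2.
Pivot on row 1; the z-row RHS becomes 12 − (-5)·8 = 52.
Next entering variable (most negative z-row entry -13/4): x4.
Ratio test on column x4 — row 1: 8/1 = 8; row 2: 4/(1/4) = 16; row 3: entry -3/4 ≤ 0. Minimum is 8 at row 1 (x2 leaves); pivot element 1.
After the second pivot the z-row RHS is 52 − (-13/4)·8 = 78.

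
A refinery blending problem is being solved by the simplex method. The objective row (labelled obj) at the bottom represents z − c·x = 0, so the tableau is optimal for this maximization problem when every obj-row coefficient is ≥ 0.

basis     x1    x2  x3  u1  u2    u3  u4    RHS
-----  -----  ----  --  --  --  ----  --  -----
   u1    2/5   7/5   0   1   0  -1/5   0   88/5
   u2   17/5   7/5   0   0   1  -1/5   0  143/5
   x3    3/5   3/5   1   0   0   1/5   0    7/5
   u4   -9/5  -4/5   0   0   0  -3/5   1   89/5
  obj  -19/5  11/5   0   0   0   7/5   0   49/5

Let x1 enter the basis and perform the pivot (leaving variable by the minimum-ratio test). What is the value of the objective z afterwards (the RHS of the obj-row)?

56/3

Ratio test on column x1 — row 1: (88/5)/(2/5) = 44; row 2: (143/5)/(17/5) = 143/17; row 3: (7/5)/(3/5) = 7/3; row 4: entry -9/5 ≤ 0. Minimum is 7/3 at row 3 (x3 leaves); pivot element 3/5.
Pivot on row 3; the obj-row RHS becomes 49/5 − (-19/5)·(7/3) = 56/3.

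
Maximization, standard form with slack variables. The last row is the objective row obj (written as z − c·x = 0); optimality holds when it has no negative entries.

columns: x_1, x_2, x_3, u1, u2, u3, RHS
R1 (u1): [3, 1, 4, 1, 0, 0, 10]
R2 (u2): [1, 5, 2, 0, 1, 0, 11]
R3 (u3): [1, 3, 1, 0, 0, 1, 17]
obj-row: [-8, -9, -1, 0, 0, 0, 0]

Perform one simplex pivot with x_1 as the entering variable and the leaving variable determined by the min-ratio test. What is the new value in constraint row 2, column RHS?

Ratio test on column x_1 — row 1: 10/3 = 10/3; row 2: 11/1 = 11; row 3: 17/1 = 17. Minimum is 10/3 at row 1 (u1 leaves); pivot element 3.
Divide row 1 by 3; eliminate column x_1 from the other rows.
Row 2 update in column RHS: 11 − 1·(10/3) = 23/3.

23/3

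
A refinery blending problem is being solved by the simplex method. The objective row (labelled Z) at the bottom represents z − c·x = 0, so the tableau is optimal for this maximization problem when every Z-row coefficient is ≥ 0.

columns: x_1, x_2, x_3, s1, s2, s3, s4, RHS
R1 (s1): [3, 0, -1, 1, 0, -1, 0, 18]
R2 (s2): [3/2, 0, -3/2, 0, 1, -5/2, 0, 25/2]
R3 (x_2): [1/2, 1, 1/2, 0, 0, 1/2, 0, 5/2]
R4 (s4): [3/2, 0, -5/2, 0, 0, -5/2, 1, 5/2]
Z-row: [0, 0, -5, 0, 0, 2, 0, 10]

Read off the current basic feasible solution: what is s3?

0

s3 is not in the basis, so in the current basic feasible solution s3 = 0.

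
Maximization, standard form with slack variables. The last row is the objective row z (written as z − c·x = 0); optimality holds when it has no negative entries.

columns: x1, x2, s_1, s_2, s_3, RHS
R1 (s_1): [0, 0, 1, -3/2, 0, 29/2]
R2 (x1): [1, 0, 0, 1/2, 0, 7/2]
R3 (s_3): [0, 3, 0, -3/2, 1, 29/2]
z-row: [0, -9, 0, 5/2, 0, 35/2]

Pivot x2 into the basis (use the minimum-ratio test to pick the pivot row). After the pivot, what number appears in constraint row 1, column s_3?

Ratio test on column x2 — row 1: entry 0 ≤ 0; row 2: entry 0 ≤ 0; row 3: (29/2)/3 = 29/6. Minimum is 29/6 at row 3 (s_3 leaves); pivot element 3.
Divide row 3 by 3; eliminate column x2 from the other rows.
Row 1 update in column s_3: 0 − 0·(1/3) = 0.

0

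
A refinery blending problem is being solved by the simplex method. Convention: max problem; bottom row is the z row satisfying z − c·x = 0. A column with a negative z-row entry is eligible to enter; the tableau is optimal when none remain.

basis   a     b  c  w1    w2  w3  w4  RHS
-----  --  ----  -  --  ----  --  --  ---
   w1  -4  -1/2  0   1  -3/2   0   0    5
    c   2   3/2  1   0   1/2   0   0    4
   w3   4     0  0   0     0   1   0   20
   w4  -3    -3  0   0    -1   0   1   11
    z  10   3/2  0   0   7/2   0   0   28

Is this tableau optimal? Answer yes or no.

Every z-row coefficient is ≥ 0, so the tableau is optimal.

yes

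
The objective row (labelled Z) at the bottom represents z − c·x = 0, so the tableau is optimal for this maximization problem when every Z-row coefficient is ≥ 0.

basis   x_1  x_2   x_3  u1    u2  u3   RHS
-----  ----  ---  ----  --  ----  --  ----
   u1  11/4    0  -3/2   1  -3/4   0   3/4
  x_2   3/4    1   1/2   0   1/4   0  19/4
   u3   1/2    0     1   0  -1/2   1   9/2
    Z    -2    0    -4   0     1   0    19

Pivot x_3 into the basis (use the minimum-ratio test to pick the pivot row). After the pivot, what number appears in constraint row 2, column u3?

-1/2

Ratio test on column x_3 — row 1: entry -3/2 ≤ 0; row 2: (19/4)/(1/2) = 19/2; row 3: (9/2)/1 = 9/2. Minimum is 9/2 at row 3 (u3 leaves); pivot element 1.
Divide row 3 by 1; eliminate column x_3 from the other rows.
Row 2 update in column u3: 0 − (1/2)·1 = -1/2.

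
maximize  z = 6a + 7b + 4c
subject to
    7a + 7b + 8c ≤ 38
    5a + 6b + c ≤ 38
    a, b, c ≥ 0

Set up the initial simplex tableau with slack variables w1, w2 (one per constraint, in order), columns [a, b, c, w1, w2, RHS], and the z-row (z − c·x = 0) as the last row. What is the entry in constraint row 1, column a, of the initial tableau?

7

Constraint 1 has coefficient 7 on a.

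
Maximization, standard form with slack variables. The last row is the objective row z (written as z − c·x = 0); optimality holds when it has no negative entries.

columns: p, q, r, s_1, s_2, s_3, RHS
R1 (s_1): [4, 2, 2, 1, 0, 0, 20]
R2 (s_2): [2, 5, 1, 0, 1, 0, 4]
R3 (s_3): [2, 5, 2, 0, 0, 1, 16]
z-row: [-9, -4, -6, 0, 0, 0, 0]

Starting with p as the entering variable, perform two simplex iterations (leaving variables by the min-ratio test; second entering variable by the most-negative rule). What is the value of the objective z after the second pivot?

Ratio test on column p — row 1: 20/4 = 5; row 2: 4/2 = 2; row 3: 16/2 = 8. Minimum is 2 at row 2 (s_2 leaves); pivot element 2.
Pivot on row 2; the z-row RHS becomes 0 − (-9)·2 = 18.
Next entering variable (most negative z-row entry -3/2): r.
Ratio test on column r — row 1: entry 0 ≤ 0; row 2: 2/(1/2) = 4; row 3: 12/1 = 12. Minimum is 4 at row 2 (p leaves); pivot element 1/2.
After the second pivot the z-row RHS is 18 − (-3/2)·4 = 24.

24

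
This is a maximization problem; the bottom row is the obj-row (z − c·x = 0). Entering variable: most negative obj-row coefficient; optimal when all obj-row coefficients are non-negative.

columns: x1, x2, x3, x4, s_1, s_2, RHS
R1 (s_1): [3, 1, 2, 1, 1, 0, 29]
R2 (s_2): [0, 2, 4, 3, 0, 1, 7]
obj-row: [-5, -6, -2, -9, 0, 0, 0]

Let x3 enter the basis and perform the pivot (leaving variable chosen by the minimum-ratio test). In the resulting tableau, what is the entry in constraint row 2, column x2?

Ratio test on column x3 — row 1: 29/2 = 29/2; row 2: 7/4 = 7/4. Minimum is 7/4 at row 2 (s_2 leaves); pivot element 4.
Divide row 2 by 4; eliminate column x3 from the other rows.
In the new row 2, the x2 entry is the old entry divided by the pivot: 2/4 = 1/2.

1/2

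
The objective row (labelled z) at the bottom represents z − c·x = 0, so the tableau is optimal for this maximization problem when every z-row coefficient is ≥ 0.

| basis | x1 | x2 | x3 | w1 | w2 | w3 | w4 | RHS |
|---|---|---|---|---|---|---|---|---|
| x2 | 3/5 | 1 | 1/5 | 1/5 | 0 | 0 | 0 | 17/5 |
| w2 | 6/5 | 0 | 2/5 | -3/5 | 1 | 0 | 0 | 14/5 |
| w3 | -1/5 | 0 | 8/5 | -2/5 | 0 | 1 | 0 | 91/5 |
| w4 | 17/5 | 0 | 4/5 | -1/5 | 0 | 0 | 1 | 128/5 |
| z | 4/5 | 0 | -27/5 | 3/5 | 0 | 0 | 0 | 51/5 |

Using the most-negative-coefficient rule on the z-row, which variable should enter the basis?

Negative z-row entries: x3: -27/5.
The most negative is -27/5 in column x3, so x3 enters.

x3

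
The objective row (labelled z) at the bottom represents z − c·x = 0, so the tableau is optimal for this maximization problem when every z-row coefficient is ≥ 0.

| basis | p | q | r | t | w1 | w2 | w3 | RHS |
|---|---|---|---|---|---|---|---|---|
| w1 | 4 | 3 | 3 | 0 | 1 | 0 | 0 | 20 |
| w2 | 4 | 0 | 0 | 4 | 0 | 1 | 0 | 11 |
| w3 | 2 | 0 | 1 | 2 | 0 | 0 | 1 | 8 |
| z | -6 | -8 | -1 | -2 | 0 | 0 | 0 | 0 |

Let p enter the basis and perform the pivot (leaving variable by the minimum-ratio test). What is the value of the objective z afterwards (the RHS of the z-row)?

Ratio test on column p — row 1: 20/4 = 5; row 2: 11/4 = 11/4; row 3: 8/2 = 4. Minimum is 11/4 at row 2 (w2 leaves); pivot element 4.
Pivot on row 2; the z-row RHS becomes 0 − (-6)·(11/4) = 33/2.

33/2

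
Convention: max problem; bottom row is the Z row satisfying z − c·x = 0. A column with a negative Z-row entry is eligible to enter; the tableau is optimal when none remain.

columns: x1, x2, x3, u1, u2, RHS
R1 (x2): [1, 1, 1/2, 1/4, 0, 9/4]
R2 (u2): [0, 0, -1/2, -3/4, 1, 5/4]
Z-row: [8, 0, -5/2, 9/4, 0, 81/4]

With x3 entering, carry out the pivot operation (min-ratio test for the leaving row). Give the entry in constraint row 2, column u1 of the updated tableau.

-1/2

Ratio test on column x3 — row 1: (9/4)/(1/2) = 9/2; row 2: entry -1/2 ≤ 0. Minimum is 9/2 at row 1 (x2 leaves); pivot element 1/2.
Divide row 1 by 1/2; eliminate column x3 from the other rows.
Row 2 update in column u1: -3/4 − (-1/2)·(1/2) = -1/2.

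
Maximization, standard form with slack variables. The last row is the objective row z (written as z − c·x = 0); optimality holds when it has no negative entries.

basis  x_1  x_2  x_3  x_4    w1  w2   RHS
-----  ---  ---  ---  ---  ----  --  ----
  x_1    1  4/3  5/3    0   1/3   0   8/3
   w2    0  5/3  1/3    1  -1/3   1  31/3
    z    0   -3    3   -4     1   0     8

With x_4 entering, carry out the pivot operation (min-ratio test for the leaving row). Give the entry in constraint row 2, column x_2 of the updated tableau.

5/3

Ratio test on column x_4 — row 1: entry 0 ≤ 0; row 2: (31/3)/1 = 31/3. Minimum is 31/3 at row 2 (w2 leaves); pivot element 1.
Divide row 2 by 1; eliminate column x_4 from the other rows.
In the new row 2, the x_2 entry is the old entry divided by the pivot: (5/3)/1 = 5/3.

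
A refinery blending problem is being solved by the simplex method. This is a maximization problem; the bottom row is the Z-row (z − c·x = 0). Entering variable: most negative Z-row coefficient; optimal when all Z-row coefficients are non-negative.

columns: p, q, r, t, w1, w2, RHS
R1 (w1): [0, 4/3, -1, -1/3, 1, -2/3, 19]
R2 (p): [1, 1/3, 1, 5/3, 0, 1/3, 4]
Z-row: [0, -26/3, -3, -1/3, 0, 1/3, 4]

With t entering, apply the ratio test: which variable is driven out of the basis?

Column t entries and ratios — w1: -1/3 ≤ 0, skip; p: 4/(5/3) = 12/5.
Smallest ratio is 12/5 in the row of p, so p leaves.

p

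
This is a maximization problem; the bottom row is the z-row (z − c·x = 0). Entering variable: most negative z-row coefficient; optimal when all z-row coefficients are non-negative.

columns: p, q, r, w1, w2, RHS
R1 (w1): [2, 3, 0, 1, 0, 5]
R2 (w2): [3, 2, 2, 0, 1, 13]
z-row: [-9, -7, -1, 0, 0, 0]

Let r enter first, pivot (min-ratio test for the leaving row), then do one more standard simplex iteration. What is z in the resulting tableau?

Ratio test on column r — row 1: entry 0 ≤ 0; row 2: 13/2 = 13/2. Minimum is 13/2 at row 2 (w2 leaves); pivot element 2.
Pivot on row 2; the z-row RHS becomes 0 − (-1)·(13/2) = 13/2.
Next entering variable (most negative z-row entry -15/2): p.
Ratio test on column p — row 1: 5/2 = 5/2; row 2: (13/2)/(3/2) = 13/3. Minimum is 5/2 at row 1 (w1 leaves); pivot element 2.
After the second pivot the z-row RHS is 13/2 − (-15/2)·(5/2) = 101/4.

101/4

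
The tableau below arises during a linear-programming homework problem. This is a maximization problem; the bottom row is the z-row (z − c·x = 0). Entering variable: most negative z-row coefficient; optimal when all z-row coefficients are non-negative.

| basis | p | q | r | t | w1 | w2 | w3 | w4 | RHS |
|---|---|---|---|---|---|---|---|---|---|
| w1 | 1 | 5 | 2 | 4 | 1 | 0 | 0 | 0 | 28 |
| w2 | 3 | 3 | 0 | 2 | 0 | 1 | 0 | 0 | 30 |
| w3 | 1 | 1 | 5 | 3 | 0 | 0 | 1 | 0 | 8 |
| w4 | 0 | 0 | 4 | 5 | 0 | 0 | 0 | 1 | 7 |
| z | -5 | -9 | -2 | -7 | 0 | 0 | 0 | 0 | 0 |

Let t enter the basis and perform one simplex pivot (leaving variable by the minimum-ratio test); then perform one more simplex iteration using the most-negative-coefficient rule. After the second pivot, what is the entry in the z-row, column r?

Ratio test on column t — row 1: 28/4 = 7; row 2: 30/2 = 15; row 3: 8/3 = 8/3; row 4: 7/5 = 7/5. Minimum is 7/5 at row 4 (w4 leaves); pivot element 5.
Divide row 4 by 5; eliminate column t from the other rows.
Second iteration: most negative z-row entry is -9 in column q, so q enters.
Ratio test on column q — row 1: (112/5)/5 = 112/25; row 2: (136/5)/3 = 136/15; row 3: (19/5)/1 = 19/5; row 4: entry 0 ≤ 0. Minimum is 19/5 at row 3 (w3 leaves); pivot element 1.
Divide row 3 by 1; eliminate column q from the other rows.
After both pivots, the entry at the z-row, column r is 27.

27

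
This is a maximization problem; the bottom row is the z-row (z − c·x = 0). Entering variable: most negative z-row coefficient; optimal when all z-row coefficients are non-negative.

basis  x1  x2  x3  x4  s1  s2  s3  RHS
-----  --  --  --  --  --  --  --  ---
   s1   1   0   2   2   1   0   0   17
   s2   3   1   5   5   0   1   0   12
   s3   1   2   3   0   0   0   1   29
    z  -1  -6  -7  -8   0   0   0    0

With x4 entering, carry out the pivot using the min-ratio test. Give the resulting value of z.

96/5

Ratio test on column x4 — row 1: 17/2 = 17/2; row 2: 12/5 = 12/5; row 3: entry 0 ≤ 0. Minimum is 12/5 at row 2 (s2 leaves); pivot element 5.
Pivot on row 2; the z-row RHS becomes 0 − (-8)·(12/5) = 96/5.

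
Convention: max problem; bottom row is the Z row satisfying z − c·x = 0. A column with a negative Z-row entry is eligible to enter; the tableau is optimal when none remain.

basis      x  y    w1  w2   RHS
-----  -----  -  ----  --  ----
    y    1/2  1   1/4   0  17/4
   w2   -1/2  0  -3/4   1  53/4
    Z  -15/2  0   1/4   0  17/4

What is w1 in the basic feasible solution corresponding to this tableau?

0

w1 is not in the basis, so in the current basic feasible solution w1 = 0.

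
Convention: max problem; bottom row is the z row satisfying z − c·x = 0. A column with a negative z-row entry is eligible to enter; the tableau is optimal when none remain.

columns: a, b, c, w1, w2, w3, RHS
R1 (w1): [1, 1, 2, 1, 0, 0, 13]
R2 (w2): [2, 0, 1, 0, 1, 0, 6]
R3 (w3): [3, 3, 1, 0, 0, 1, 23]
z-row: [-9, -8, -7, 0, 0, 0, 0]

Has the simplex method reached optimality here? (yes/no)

no

The z-row has a negative entry -9 in column a, so it is not optimal.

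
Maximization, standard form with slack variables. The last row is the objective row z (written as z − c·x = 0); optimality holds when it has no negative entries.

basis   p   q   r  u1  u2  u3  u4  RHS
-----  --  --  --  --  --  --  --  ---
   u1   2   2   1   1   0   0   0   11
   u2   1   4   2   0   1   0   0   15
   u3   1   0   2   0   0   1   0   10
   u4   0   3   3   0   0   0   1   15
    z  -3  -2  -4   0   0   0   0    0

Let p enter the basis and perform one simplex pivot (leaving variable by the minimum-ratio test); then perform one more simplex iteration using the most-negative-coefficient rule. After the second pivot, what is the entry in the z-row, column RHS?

24

Ratio test on column p — row 1: 11/2 = 11/2; row 2: 15/1 = 15; row 3: 10/1 = 10; row 4: entry 0 ≤ 0. Minimum is 11/2 at row 1 (u1 leaves); pivot element 2.
Divide row 1 by 2; eliminate column p from the other rows.
Second iteration: most negative z-row entry is -5/2 in column r, so r enters.
Ratio test on column r — row 1: (11/2)/(1/2) = 11; row 2: (19/2)/(3/2) = 19/3; row 3: (9/2)/(3/2) = 3; row 4: 15/3 = 5. Minimum is 3 at row 3 (u3 leaves); pivot element 3/2.
Divide row 3 by 3/2; eliminate column r from the other rows.
After both pivots, the entry at the z-row, column RHS is 24.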